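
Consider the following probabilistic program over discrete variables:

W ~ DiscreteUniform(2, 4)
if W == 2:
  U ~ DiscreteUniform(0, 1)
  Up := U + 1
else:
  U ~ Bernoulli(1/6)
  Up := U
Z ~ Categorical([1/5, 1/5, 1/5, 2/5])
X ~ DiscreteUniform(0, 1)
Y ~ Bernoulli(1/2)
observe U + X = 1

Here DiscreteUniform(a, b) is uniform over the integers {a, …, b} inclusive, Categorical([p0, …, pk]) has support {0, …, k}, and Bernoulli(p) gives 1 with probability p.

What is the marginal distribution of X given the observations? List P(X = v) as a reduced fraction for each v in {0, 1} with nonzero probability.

Enumerate traces; 48 have nonzero weight after conditioning:
  (W=2, U=0, Z=0, X=1, Y=0) weight 1/120
  (W=2, U=0, Z=0, X=1, Y=1) weight 1/120
  (W=2, U=0, Z=1, X=1, Y=0) weight 1/120
  (W=2, U=0, Z=1, X=1, Y=1) weight 1/120
  (W=2, U=0, Z=2, X=1, Y=0) weight 1/120
  (W=2, U=0, Z=2, X=1, Y=1) weight 1/120
  (W=2, U=0, Z=3, X=1, Y=0) weight 1/60
  (W=2, U=0, Z=3, X=1, Y=1) weight 1/60
  (W=2, U=1, Z=0, X=0, Y=0) weight 1/120
  … 39 more
Group by X:
  weight(X=0) = 5/36
  weight(X=1) = 13/36
Total weight = 5/36 + 13/36 = 1/2
P(X=0 | obs) = 5/36 / 1/2 = 5/18
P(X=1 | obs) = 13/36 / 1/2 = 13/18

P(X=0) = 5/18, P(X=1) = 13/18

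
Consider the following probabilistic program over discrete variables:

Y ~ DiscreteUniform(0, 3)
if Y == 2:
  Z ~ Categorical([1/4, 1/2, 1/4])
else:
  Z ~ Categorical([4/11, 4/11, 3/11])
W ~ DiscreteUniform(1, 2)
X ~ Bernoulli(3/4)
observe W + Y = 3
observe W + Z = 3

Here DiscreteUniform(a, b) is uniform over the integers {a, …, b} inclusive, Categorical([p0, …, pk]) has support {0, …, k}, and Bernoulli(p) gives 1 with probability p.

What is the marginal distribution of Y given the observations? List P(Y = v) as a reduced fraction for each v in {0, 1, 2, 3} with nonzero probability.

P(Y=1) = 16/27, P(Y=2) = 11/27

Enumerate traces; 4 have nonzero weight after conditioning:
  (Y=1, Z=1, W=2, X=0) weight 1/88
  (Y=1, Z=1, W=2, X=1) weight 3/88
  (Y=2, Z=2, W=1, X=0) weight 1/128
  (Y=2, Z=2, W=1, X=1) weight 3/128
Group by Y:
  weight(Y=1) = 1/22
  weight(Y=2) = 1/32
Total weight = 1/22 + 1/32 = 27/352
P(Y=1 | obs) = 1/22 / 27/352 = 16/27
P(Y=2 | obs) = 1/32 / 27/352 = 11/27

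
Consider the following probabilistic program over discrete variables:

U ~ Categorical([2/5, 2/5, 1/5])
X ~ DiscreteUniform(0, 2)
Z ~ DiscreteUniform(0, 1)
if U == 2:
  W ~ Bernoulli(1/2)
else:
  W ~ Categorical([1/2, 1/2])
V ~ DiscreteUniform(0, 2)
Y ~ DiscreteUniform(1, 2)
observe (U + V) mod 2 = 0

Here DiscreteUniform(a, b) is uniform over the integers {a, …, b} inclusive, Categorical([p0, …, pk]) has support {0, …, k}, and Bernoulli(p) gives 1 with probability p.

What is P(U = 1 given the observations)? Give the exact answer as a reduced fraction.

Enumerate traces; 120 have nonzero weight after conditioning:
  (U=0, X=0, Z=0, W=0, V=0, Y=1) weight 1/180
  (U=0, X=0, Z=0, W=0, V=0, Y=2) weight 1/180
  (U=0, X=0, Z=0, W=0, V=2, Y=1) weight 1/180
  (U=0, X=0, Z=0, W=0, V=2, Y=2) weight 1/180
  (U=0, X=0, Z=0, W=1, V=0, Y=1) weight 1/180
  (U=0, X=0, Z=0, W=1, V=0, Y=2) weight 1/180
  (U=0, X=0, Z=0, W=1, V=2, Y=1) weight 1/180
  (U=0, X=0, Z=0, W=1, V=2, Y=2) weight 1/180
  (U=1, X=0, Z=0, W=0, V=1, Y=1) weight 1/180
  (U=2, X=0, Z=0, W=0, V=0, Y=1) weight 1/360
  … 110 more
Group by U:
  weight(U=0) = 4/15
  weight(U=1) = 2/15
  weight(U=2) = 2/15
Total weight = 4/15 + 2/15 + 2/15 = 8/15
P(U=0 | obs) = 4/15 / 8/15 = 1/2
P(U=1 | obs) = 2/15 / 8/15 = 1/4
P(U=2 | obs) = 2/15 / 8/15 = 1/4

P(U = 1 | obs) = 1/4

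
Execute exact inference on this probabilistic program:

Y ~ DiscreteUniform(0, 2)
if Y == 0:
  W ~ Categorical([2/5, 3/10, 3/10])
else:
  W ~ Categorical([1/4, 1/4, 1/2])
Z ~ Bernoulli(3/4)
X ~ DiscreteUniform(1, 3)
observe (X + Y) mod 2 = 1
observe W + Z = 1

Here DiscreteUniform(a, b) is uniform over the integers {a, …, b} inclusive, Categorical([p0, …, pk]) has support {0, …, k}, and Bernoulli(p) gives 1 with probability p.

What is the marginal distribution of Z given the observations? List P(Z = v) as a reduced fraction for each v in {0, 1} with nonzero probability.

P(Z=0) = 9/40, P(Z=1) = 31/40

Enumerate traces; 10 have nonzero weight after conditioning:
  (Y=0, W=0, Z=1, X=1) weight 1/30
  (Y=0, W=0, Z=1, X=3) weight 1/30
  (Y=0, W=1, Z=0, X=1) weight 1/120
  (Y=0, W=1, Z=0, X=3) weight 1/120
  (Y=1, W=0, Z=1, X=2) weight 1/48
  (Y=1, W=1, Z=0, X=2) weight 1/144
  (Y=2, W=0, Z=1, X=1) weight 1/48
  (Y=2, W=0, Z=1, X=3) weight 1/48
  … 2 more
Group by Z:
  weight(Z=0) = 3/80
  weight(Z=1) = 31/240
Total weight = 3/80 + 31/240 = 1/6
P(Z=0 | obs) = 3/80 / 1/6 = 9/40
P(Z=1 | obs) = 31/240 / 1/6 = 31/40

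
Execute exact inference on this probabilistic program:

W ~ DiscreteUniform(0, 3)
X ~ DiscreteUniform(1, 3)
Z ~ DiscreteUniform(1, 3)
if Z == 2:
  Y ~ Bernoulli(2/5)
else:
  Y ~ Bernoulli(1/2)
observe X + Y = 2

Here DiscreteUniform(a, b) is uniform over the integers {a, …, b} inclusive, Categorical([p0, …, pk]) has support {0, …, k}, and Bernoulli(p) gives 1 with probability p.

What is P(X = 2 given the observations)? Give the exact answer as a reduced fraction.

Enumerate traces; 24 have nonzero weight after conditioning:
  (W=0, X=1, Z=1, Y=1) weight 1/72
  (W=0, X=1, Z=2, Y=1) weight 1/90
  (W=0, X=1, Z=3, Y=1) weight 1/72
  (W=0, X=2, Z=1, Y=0) weight 1/72
  (W=0, X=2, Z=2, Y=0) weight 1/60
  (W=0, X=2, Z=3, Y=0) weight 1/72
  (W=1, X=1, Z=1, Y=1) weight 1/72
  (W=1, X=1, Z=2, Y=1) weight 1/90
  … 16 more
Group by X:
  weight(X=1) = 7/45
  weight(X=2) = 8/45
Total weight = 7/45 + 8/45 = 1/3
P(X=1 | obs) = 7/45 / 1/3 = 7/15
P(X=2 | obs) = 8/45 / 1/3 = 8/15

P(X = 2 | obs) = 8/15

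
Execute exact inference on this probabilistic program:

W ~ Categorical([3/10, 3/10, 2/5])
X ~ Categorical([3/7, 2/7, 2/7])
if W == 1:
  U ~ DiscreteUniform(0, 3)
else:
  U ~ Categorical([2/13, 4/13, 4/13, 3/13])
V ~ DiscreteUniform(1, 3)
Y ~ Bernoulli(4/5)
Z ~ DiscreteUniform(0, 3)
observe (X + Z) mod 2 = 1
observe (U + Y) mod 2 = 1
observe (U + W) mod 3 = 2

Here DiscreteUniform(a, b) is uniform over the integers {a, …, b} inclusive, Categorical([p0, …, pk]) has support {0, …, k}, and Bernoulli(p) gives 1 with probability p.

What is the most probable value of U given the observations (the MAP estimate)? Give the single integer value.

Enumerate traces; 72 have nonzero weight after conditioning:
  (W=0, X=0, U=2, V=1, Y=1, Z=1) weight 6/2275
  (W=0, X=0, U=2, V=1, Y=1, Z=3) weight 6/2275
  (W=0, X=0, U=2, V=2, Y=1, Z=1) weight 6/2275
  (W=0, X=0, U=2, V=2, Y=1, Z=3) weight 6/2275
  (W=0, X=0, U=2, V=3, Y=1, Z=1) weight 6/2275
  (W=0, X=0, U=2, V=3, Y=1, Z=3) weight 6/2275
  (W=0, X=1, U=2, V=1, Y=1, Z=0) weight 4/2275
  (W=0, X=1, U=2, V=1, Y=1, Z=2) weight 4/2275
  (W=1, X=0, U=1, V=1, Y=0, Z=1) weight 3/5600
  (W=2, X=0, U=0, V=1, Y=1, Z=1) weight 4/2275
  … 62 more
Group by U:
  weight(U=0) = 8/325
  weight(U=1) = 3/400
  weight(U=2) = 12/325
  weight(U=3) = 3/325
Total weight = 8/325 + 3/400 + 12/325 + 3/325 = 407/5200
P(U=0 | obs) = 8/325 / 407/5200 = 128/407
P(U=1 | obs) = 3/400 / 407/5200 = 39/407
P(U=2 | obs) = 12/325 / 407/5200 = 192/407
P(U=3 | obs) = 3/325 / 407/5200 = 48/407
argmax = 2

argmax_v P(U = v | obs) = 2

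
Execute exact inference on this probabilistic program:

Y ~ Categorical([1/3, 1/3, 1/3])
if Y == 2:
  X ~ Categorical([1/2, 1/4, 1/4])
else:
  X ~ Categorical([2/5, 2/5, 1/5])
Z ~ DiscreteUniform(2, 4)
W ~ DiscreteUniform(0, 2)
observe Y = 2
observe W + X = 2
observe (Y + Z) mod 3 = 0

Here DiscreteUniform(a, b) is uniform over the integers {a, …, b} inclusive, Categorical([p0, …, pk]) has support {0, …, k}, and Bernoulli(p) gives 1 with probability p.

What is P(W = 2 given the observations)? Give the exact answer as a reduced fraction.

Enumerate traces; 3 have nonzero weight after conditioning:
  (Y=2, X=0, Z=4, W=2) weight 1/54
  (Y=2, X=1, Z=4, W=1) weight 1/108
  (Y=2, X=2, Z=4, W=0) weight 1/108
Group by W:
  weight(W=0) = 1/108
  weight(W=1) = 1/108
  weight(W=2) = 1/54
Total weight = 1/108 + 1/108 + 1/54 = 1/27
P(W=0 | obs) = 1/108 / 1/27 = 1/4
P(W=1 | obs) = 1/108 / 1/27 = 1/4
P(W=2 | obs) = 1/54 / 1/27 = 1/2

P(W = 2 | obs) = 1/2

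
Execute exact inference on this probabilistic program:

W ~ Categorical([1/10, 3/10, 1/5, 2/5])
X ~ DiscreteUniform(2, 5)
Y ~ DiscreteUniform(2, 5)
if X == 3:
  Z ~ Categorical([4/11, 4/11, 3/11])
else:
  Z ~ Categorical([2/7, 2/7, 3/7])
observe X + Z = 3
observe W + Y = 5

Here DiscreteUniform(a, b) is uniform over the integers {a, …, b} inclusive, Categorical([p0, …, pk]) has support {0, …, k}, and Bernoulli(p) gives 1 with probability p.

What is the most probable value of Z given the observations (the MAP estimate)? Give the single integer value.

argmax_v P(Z = v | obs) = 0

Enumerate traces; 8 have nonzero weight after conditioning:
  (W=0, X=2, Y=5, Z=1) weight 1/560
  (W=0, X=3, Y=5, Z=0) weight 1/440
  (W=1, X=2, Y=4, Z=1) weight 3/560
  (W=1, X=3, Y=4, Z=0) weight 3/440
  (W=2, X=2, Y=3, Z=1) weight 1/280
  (W=2, X=3, Y=3, Z=0) weight 1/220
  (W=3, X=2, Y=2, Z=1) weight 1/140
  (W=3, X=3, Y=2, Z=0) weight 1/110
Group by Z:
  weight(Z=0) = 1/44
  weight(Z=1) = 1/56
Total weight = 1/44 + 1/56 = 25/616
P(Z=0 | obs) = 1/44 / 25/616 = 14/25
P(Z=1 | obs) = 1/56 / 25/616 = 11/25
argmax = 0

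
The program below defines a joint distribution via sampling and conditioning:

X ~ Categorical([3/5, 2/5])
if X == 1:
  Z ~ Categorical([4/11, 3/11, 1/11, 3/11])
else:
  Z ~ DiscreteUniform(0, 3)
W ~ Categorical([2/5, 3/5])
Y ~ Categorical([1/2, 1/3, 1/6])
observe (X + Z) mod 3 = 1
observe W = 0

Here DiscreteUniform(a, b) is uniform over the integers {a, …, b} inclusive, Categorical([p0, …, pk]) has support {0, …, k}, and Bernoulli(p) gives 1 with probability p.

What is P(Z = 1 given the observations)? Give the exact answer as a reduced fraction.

P(Z = 1 | obs) = 33/89

Enumerate traces; 9 have nonzero weight after conditioning:
  (X=0, Z=1, W=0, Y=0) weight 3/100
  (X=0, Z=1, W=0, Y=1) weight 1/50
  (X=0, Z=1, W=0, Y=2) weight 1/100
  (X=1, Z=0, W=0, Y=0) weight 8/275
  (X=1, Z=0, W=0, Y=1) weight 16/825
  (X=1, Z=0, W=0, Y=2) weight 8/825
  (X=1, Z=3, W=0, Y=0) weight 6/275
  (X=1, Z=3, W=0, Y=1) weight 4/275
  … 1 more
Group by Z:
  weight(Z=0) = 16/275
  weight(Z=1) = 3/50
  weight(Z=3) = 12/275
Total weight = 16/275 + 3/50 + 12/275 = 89/550
P(Z=0 | obs) = 16/275 / 89/550 = 32/89
P(Z=1 | obs) = 3/50 / 89/550 = 33/89
P(Z=3 | obs) = 12/275 / 89/550 = 24/89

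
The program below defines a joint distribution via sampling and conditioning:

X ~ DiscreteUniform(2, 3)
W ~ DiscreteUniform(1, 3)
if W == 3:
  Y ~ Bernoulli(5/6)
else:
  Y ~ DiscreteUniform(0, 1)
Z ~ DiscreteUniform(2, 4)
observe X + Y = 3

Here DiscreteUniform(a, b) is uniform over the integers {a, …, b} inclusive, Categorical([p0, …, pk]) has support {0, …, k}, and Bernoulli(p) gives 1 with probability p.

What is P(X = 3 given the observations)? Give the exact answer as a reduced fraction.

P(X = 3 | obs) = 7/18

Enumerate traces; 18 have nonzero weight after conditioning:
  (X=2, W=1, Y=1, Z=2) weight 1/36
  (X=2, W=1, Y=1, Z=3) weight 1/36
  (X=2, W=1, Y=1, Z=4) weight 1/36
  (X=2, W=2, Y=1, Z=2) weight 1/36
  (X=2, W=2, Y=1, Z=3) weight 1/36
  (X=2, W=2, Y=1, Z=4) weight 1/36
  (X=2, W=3, Y=1, Z=2) weight 5/108
  (X=2, W=3, Y=1, Z=3) weight 5/108
  (X=3, W=1, Y=0, Z=2) weight 1/36
  … 9 more
Group by X:
  weight(X=2) = 11/36
  weight(X=3) = 7/36
Total weight = 11/36 + 7/36 = 1/2
P(X=2 | obs) = 11/36 / 1/2 = 11/18
P(X=3 | obs) = 7/36 / 1/2 = 7/18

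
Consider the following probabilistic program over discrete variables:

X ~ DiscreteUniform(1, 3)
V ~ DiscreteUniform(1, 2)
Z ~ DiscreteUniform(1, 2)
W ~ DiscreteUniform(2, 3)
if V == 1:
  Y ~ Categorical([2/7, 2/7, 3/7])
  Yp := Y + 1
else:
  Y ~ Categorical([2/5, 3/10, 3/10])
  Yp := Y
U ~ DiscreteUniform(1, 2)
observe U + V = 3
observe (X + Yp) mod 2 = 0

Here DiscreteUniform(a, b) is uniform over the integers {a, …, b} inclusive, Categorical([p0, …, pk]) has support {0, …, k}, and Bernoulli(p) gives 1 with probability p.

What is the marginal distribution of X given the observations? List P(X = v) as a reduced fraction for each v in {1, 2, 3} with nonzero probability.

Enumerate traces; 36 have nonzero weight after conditioning:
  (X=1, V=1, Z=1, W=2, Y=0, U=2) weight 1/168
  (X=1, V=1, Z=1, W=2, Y=2, U=2) weight 1/112
  (X=1, V=1, Z=1, W=3, Y=0, U=2) weight 1/168
  (X=1, V=1, Z=1, W=3, Y=2, U=2) weight 1/112
  (X=1, V=1, Z=2, W=2, Y=0, U=2) weight 1/168
  (X=1, V=1, Z=2, W=2, Y=2, U=2) weight 1/112
  (X=1, V=1, Z=2, W=3, Y=0, U=2) weight 1/168
  (X=1, V=1, Z=2, W=3, Y=2, U=2) weight 1/112
  (X=2, V=1, Z=1, W=2, Y=1, U=2) weight 1/168
  (X=3, V=1, Z=1, W=2, Y=0, U=2) weight 1/168
  … 26 more
Group by X:
  weight(X=1) = 71/840
  weight(X=2) = 23/280
  weight(X=3) = 71/840
Total weight = 71/840 + 23/280 + 71/840 = 211/840
P(X=1 | obs) = 71/840 / 211/840 = 71/211
P(X=2 | obs) = 23/280 / 211/840 = 69/211
P(X=3 | obs) = 71/840 / 211/840 = 71/211

P(X=1) = 71/211, P(X=2) = 69/211, P(X=3) = 71/211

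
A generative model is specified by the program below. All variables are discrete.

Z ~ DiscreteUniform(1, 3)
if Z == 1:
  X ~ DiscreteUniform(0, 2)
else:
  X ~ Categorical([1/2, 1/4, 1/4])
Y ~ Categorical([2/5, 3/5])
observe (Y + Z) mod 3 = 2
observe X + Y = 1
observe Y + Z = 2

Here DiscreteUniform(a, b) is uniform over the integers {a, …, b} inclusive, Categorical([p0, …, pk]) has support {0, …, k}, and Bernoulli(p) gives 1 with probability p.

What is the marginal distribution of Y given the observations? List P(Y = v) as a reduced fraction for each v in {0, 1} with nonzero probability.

P(Y=0) = 1/3, P(Y=1) = 2/3

Enumerate traces; 2 have nonzero weight after conditioning:
  (Z=1, X=0, Y=1) weight 1/15
  (Z=2, X=1, Y=0) weight 1/30
Group by Y:
  weight(Y=0) = 1/30
  weight(Y=1) = 1/15
Total weight = 1/30 + 1/15 = 1/10
P(Y=0 | obs) = 1/30 / 1/10 = 1/3
P(Y=1 | obs) = 1/15 / 1/10 = 2/3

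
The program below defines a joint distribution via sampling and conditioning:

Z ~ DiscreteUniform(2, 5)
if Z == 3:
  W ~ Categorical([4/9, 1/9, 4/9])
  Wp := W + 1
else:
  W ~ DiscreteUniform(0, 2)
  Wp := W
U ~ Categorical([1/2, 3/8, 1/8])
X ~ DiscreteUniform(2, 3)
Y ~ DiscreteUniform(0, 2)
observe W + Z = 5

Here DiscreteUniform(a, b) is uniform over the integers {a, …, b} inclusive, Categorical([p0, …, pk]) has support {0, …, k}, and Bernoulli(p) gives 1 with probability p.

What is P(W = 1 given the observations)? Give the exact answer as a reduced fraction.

P(W = 1 | obs) = 3/10

Enumerate traces; 54 have nonzero weight after conditioning:
  (Z=3, W=2, U=0, X=2, Y=0) weight 1/108
  (Z=3, W=2, U=0, X=2, Y=1) weight 1/108
  (Z=3, W=2, U=0, X=2, Y=2) weight 1/108
  (Z=3, W=2, U=0, X=3, Y=0) weight 1/108
  (Z=3, W=2, U=0, X=3, Y=1) weight 1/108
  (Z=3, W=2, U=0, X=3, Y=2) weight 1/108
  (Z=3, W=2, U=1, X=2, Y=0) weight 1/144
  (Z=3, W=2, U=1, X=2, Y=1) weight 1/144
  (Z=4, W=1, U=0, X=2, Y=0) weight 1/144
  (Z=5, W=0, U=0, X=2, Y=0) weight 1/144
  … 44 more
Group by W:
  weight(W=0) = 1/12
  weight(W=1) = 1/12
  weight(W=2) = 1/9
Total weight = 1/12 + 1/12 + 1/9 = 5/18
P(W=0 | obs) = 1/12 / 5/18 = 3/10
P(W=1 | obs) = 1/12 / 5/18 = 3/10
P(W=2 | obs) = 1/9 / 5/18 = 2/5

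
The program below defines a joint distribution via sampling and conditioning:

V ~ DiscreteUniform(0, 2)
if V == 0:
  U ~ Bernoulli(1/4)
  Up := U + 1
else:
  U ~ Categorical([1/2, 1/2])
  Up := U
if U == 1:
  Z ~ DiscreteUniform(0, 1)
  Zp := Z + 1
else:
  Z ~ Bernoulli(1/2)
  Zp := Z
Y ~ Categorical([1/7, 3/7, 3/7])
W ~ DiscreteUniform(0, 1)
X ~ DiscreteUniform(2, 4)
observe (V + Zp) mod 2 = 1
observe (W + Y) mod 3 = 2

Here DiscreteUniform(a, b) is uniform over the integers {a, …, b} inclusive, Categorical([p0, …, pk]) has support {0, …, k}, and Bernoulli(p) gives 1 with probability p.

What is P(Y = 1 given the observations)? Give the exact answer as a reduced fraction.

P(Y = 1 | obs) = 1/2

Enumerate traces; 36 have nonzero weight after conditioning:
  (V=0, U=0, Z=1, Y=1, W=1, X=2) weight 1/112
  (V=0, U=0, Z=1, Y=1, W=1, X=3) weight 1/112
  (V=0, U=0, Z=1, Y=1, W=1, X=4) weight 1/112
  (V=0, U=0, Z=1, Y=2, W=0, X=2) weight 1/112
  (V=0, U=0, Z=1, Y=2, W=0, X=3) weight 1/112
  (V=0, U=0, Z=1, Y=2, W=0, X=4) weight 1/112
  (V=0, U=1, Z=0, Y=1, W=1, X=2) weight 1/336
  (V=0, U=1, Z=0, Y=1, W=1, X=3) weight 1/336
  … 28 more
Group by Y:
  weight(Y=1) = 3/28
  weight(Y=2) = 3/28
Total weight = 3/28 + 3/28 = 3/14
P(Y=1 | obs) = 3/28 / 3/14 = 1/2
P(Y=2 | obs) = 3/28 / 3/14 = 1/2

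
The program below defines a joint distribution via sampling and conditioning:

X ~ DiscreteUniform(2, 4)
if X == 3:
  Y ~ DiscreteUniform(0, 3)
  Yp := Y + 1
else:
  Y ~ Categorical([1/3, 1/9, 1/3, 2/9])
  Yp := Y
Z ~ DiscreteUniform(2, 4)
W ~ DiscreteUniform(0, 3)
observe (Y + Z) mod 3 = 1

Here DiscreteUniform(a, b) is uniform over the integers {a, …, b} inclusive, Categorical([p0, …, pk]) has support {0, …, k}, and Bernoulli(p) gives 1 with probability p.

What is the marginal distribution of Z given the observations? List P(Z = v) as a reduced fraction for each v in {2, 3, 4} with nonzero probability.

P(Z=2) = 11/36, P(Z=3) = 17/108, P(Z=4) = 29/54

Enumerate traces; 48 have nonzero weight after conditioning:
  (X=2, Y=0, Z=4, W=0) weight 1/108
  (X=2, Y=0, Z=4, W=1) weight 1/108
  (X=2, Y=0, Z=4, W=2) weight 1/108
  (X=2, Y=0, Z=4, W=3) weight 1/108
  (X=2, Y=1, Z=3, W=0) weight 1/324
  (X=2, Y=1, Z=3, W=1) weight 1/324
  (X=2, Y=1, Z=3, W=2) weight 1/324
  (X=2, Y=1, Z=3, W=3) weight 1/324
  (X=2, Y=2, Z=2, W=0) weight 1/108
  … 39 more
Group by Z:
  weight(Z=2) = 11/108
  weight(Z=3) = 17/324
  weight(Z=4) = 29/162
Total weight = 11/108 + 17/324 + 29/162 = 1/3
P(Z=2 | obs) = 11/108 / 1/3 = 11/36
P(Z=3 | obs) = 17/324 / 1/3 = 17/108
P(Z=4 | obs) = 29/162 / 1/3 = 29/54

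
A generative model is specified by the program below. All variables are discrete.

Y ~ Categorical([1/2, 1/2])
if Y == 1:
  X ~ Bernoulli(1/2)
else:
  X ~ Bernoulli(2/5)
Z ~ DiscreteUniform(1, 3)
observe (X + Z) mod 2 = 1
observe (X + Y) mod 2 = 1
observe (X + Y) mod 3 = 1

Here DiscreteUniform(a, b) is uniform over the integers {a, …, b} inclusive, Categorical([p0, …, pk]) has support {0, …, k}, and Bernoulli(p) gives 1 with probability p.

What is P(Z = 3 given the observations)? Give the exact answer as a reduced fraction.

Enumerate traces; 3 have nonzero weight after conditioning:
  (Y=0, X=1, Z=2) weight 1/15
  (Y=1, X=0, Z=1) weight 1/12
  (Y=1, X=0, Z=3) weight 1/12
Group by Z:
  weight(Z=1) = 1/12
  weight(Z=2) = 1/15
  weight(Z=3) = 1/12
Total weight = 1/12 + 1/15 + 1/12 = 7/30
P(Z=1 | obs) = 1/12 / 7/30 = 5/14
P(Z=2 | obs) = 1/15 / 7/30 = 2/7
P(Z=3 | obs) = 1/12 / 7/30 = 5/14

P(Z = 3 | obs) = 5/14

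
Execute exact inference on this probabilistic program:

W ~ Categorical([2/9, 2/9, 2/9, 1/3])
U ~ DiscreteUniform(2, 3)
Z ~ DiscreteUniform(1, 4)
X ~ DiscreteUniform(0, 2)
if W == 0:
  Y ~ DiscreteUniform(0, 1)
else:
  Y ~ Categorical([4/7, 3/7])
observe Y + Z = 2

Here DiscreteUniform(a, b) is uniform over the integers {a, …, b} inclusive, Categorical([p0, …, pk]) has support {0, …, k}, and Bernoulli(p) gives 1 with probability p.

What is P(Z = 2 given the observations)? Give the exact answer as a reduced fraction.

Enumerate traces; 48 have nonzero weight after conditioning:
  (W=0, U=2, Z=1, X=0, Y=1) weight 1/216
  (W=0, U=2, Z=1, X=1, Y=1) weight 1/216
  (W=0, U=2, Z=1, X=2, Y=1) weight 1/216
  (W=0, U=2, Z=2, X=0, Y=0) weight 1/216
  (W=0, U=2, Z=2, X=1, Y=0) weight 1/216
  (W=0, U=2, Z=2, X=2, Y=0) weight 1/216
  (W=0, U=3, Z=1, X=0, Y=1) weight 1/216
  (W=0, U=3, Z=1, X=1, Y=1) weight 1/216
  … 40 more
Group by Z:
  weight(Z=1) = 1/9
  weight(Z=2) = 5/36
Total weight = 1/9 + 5/36 = 1/4
P(Z=1 | obs) = 1/9 / 1/4 = 4/9
P(Z=2 | obs) = 5/36 / 1/4 = 5/9

P(Z = 2 | obs) = 5/9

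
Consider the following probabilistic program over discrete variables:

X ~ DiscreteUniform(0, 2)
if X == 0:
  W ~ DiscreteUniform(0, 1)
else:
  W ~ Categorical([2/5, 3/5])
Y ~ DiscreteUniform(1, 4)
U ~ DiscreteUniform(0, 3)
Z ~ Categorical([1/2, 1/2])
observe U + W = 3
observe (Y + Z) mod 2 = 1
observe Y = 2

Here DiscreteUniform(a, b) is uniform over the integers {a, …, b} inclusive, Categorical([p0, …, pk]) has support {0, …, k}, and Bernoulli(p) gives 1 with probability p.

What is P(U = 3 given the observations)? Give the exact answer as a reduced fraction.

P(U = 3 | obs) = 13/30

Enumerate traces; 6 have nonzero weight after conditioning:
  (X=0, W=0, Y=2, U=3, Z=1) weight 1/192
  (X=0, W=1, Y=2, U=2, Z=1) weight 1/192
  (X=1, W=0, Y=2, U=3, Z=1) weight 1/240
  (X=1, W=1, Y=2, U=2, Z=1) weight 1/160
  (X=2, W=0, Y=2, U=3, Z=1) weight 1/240
  (X=2, W=1, Y=2, U=2, Z=1) weight 1/160
Group by U:
  weight(U=2) = 17/960
  weight(U=3) = 13/960
Total weight = 17/960 + 13/960 = 1/32
P(U=2 | obs) = 17/960 / 1/32 = 17/30
P(U=3 | obs) = 13/960 / 1/32 = 13/30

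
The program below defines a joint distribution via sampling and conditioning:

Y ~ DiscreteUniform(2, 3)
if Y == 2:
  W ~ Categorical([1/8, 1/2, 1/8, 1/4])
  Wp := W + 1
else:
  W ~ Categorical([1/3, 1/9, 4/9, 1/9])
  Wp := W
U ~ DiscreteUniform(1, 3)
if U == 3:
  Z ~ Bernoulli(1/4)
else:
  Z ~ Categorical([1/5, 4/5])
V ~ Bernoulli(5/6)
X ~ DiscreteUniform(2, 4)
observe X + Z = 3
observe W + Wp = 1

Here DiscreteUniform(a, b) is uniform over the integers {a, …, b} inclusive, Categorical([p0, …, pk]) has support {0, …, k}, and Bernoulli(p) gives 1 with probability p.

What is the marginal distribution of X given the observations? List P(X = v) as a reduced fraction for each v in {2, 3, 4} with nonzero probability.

Enumerate traces; 12 have nonzero weight after conditioning:
  (Y=2, W=0, U=1, Z=0, V=0, X=3) weight 1/4320
  (Y=2, W=0, U=1, Z=0, V=1, X=3) weight 1/864
  (Y=2, W=0, U=1, Z=1, V=0, X=2) weight 1/1080
  (Y=2, W=0, U=1, Z=1, V=1, X=2) weight 1/216
  (Y=2, W=0, U=2, Z=0, V=0, X=3) weight 1/4320
  (Y=2, W=0, U=2, Z=0, V=1, X=3) weight 1/864
  (Y=2, W=0, U=2, Z=1, V=0, X=2) weight 1/1080
  (Y=2, W=0, U=2, Z=1, V=1, X=2) weight 1/216
  … 4 more
Group by X:
  weight(X=2) = 37/2880
  weight(X=3) = 23/2880
Total weight = 37/2880 + 23/2880 = 1/48
P(X=2 | obs) = 37/2880 / 1/48 = 37/60
P(X=3 | obs) = 23/2880 / 1/48 = 23/60

P(X=2) = 37/60, P(X=3) = 23/60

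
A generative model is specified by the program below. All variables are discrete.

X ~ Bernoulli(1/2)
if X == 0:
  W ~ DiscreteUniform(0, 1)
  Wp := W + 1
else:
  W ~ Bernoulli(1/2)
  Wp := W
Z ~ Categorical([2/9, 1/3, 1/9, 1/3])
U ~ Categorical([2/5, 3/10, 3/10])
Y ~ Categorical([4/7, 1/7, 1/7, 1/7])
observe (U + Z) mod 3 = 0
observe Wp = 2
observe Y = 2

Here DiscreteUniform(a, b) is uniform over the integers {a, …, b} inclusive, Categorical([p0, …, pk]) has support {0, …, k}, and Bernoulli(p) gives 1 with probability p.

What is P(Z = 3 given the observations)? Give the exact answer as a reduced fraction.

Enumerate traces; 4 have nonzero weight after conditioning:
  (X=0, W=1, Z=0, U=0, Y=2) weight 1/315
  (X=0, W=1, Z=1, U=2, Y=2) weight 1/280
  (X=0, W=1, Z=2, U=1, Y=2) weight 1/840
  (X=0, W=1, Z=3, U=0, Y=2) weight 1/210
Group by Z:
  weight(Z=0) = 1/315
  weight(Z=1) = 1/280
  weight(Z=2) = 1/840
  weight(Z=3) = 1/210
Total weight = 1/315 + 1/280 + 1/840 + 1/210 = 4/315
P(Z=0 | obs) = 1/315 / 4/315 = 1/4
P(Z=1 | obs) = 1/280 / 4/315 = 9/32
P(Z=2 | obs) = 1/840 / 4/315 = 3/32
P(Z=3 | obs) = 1/210 / 4/315 = 3/8

P(Z = 3 | obs) = 3/8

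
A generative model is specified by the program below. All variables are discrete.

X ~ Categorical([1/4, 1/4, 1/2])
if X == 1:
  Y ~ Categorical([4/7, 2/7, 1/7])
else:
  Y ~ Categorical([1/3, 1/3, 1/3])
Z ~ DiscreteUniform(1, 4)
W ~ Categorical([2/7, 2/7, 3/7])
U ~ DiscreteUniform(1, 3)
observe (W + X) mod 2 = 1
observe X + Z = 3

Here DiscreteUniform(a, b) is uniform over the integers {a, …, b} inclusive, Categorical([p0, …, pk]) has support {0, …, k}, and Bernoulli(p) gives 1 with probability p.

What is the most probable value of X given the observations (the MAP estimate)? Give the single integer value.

Enumerate traces; 36 have nonzero weight after conditioning:
  (X=0, Y=0, Z=3, W=1, U=1) weight 1/504
  (X=0, Y=0, Z=3, W=1, U=2) weight 1/504
  (X=0, Y=0, Z=3, W=1, U=3) weight 1/504
  (X=0, Y=1, Z=3, W=1, U=1) weight 1/504
  (X=0, Y=1, Z=3, W=1, U=2) weight 1/504
  (X=0, Y=1, Z=3, W=1, U=3) weight 1/504
  (X=0, Y=2, Z=3, W=1, U=1) weight 1/504
  (X=0, Y=2, Z=3, W=1, U=2) weight 1/504
  (X=1, Y=0, Z=2, W=0, U=1) weight 1/294
  (X=2, Y=0, Z=1, W=1, U=1) weight 1/252
  … 26 more
Group by X:
  weight(X=0) = 1/56
  weight(X=1) = 5/112
  weight(X=2) = 1/28
Total weight = 1/56 + 5/112 + 1/28 = 11/112
P(X=0 | obs) = 1/56 / 11/112 = 2/11
P(X=1 | obs) = 5/112 / 11/112 = 5/11
P(X=2 | obs) = 1/28 / 11/112 = 4/11
argmax = 1

argmax_v P(X = v | obs) = 1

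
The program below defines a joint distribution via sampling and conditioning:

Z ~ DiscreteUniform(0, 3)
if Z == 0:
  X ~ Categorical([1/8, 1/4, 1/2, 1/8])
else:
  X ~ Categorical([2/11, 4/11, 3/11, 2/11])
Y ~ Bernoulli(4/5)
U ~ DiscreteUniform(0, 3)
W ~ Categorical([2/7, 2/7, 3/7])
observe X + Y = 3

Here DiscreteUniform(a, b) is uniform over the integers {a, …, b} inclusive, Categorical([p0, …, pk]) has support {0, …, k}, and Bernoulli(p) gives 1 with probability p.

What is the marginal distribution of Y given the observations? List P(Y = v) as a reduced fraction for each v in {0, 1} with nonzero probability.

Enumerate traces; 96 have nonzero weight after conditioning:
  (Z=0, X=2, Y=1, U=0, W=0) weight 1/140
  (Z=0, X=2, Y=1, U=0, W=1) weight 1/140
  (Z=0, X=2, Y=1, U=0, W=2) weight 3/280
  (Z=0, X=2, Y=1, U=1, W=0) weight 1/140
  (Z=0, X=2, Y=1, U=1, W=1) weight 1/140
  (Z=0, X=2, Y=1, U=1, W=2) weight 3/280
  (Z=0, X=2, Y=1, U=2, W=0) weight 1/140
  (Z=0, X=2, Y=1, U=2, W=1) weight 1/140
  (Z=0, X=3, Y=0, U=0, W=0) weight 1/2240
  … 87 more
Group by Y:
  weight(Y=0) = 59/1760
  weight(Y=1) = 29/110
Total weight = 59/1760 + 29/110 = 523/1760
P(Y=0 | obs) = 59/1760 / 523/1760 = 59/523
P(Y=1 | obs) = 29/110 / 523/1760 = 464/523

P(Y=0) = 59/523, P(Y=1) = 464/523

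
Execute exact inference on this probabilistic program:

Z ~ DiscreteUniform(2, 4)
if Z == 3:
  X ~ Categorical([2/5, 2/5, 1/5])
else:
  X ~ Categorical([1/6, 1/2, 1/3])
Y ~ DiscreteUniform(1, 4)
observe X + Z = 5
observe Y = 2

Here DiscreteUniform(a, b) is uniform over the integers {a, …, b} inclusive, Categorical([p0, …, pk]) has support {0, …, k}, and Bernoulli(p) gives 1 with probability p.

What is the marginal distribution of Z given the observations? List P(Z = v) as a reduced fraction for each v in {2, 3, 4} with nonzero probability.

Enumerate traces; 2 have nonzero weight after conditioning:
  (Z=3, X=2, Y=2) weight 1/60
  (Z=4, X=1, Y=2) weight 1/24
Group by Z:
  weight(Z=3) = 1/60
  weight(Z=4) = 1/24
Total weight = 1/60 + 1/24 = 7/120
P(Z=3 | obs) = 1/60 / 7/120 = 2/7
P(Z=4 | obs) = 1/24 / 7/120 = 5/7

P(Z=3) = 2/7, P(Z=4) = 5/7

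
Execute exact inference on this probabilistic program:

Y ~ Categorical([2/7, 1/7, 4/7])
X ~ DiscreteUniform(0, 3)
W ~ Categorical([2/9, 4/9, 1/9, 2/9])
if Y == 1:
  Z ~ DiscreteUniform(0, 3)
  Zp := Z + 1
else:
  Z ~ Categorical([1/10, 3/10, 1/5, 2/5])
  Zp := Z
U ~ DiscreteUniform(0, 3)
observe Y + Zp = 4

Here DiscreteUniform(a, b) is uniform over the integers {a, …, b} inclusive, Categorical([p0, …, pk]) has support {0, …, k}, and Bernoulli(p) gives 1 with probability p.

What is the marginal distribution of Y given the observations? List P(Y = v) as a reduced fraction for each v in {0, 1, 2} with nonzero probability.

Enumerate traces; 128 have nonzero weight after conditioning:
  (Y=1, X=0, W=0, Z=2, U=0) weight 1/2016
  (Y=1, X=0, W=0, Z=2, U=1) weight 1/2016
  (Y=1, X=0, W=0, Z=2, U=2) weight 1/2016
  (Y=1, X=0, W=0, Z=2, U=3) weight 1/2016
  (Y=1, X=0, W=1, Z=2, U=0) weight 1/1008
  (Y=1, X=0, W=1, Z=2, U=1) weight 1/1008
  (Y=1, X=0, W=1, Z=2, U=2) weight 1/1008
  (Y=1, X=0, W=1, Z=2, U=3) weight 1/1008
  (Y=2, X=0, W=0, Z=2, U=0) weight 1/630
  … 119 more
Group by Y:
  weight(Y=1) = 1/28
  weight(Y=2) = 4/35
Total weight = 1/28 + 4/35 = 3/20
P(Y=1 | obs) = 1/28 / 3/20 = 5/21
P(Y=2 | obs) = 4/35 / 3/20 = 16/21

P(Y=1) = 5/21, P(Y=2) = 16/21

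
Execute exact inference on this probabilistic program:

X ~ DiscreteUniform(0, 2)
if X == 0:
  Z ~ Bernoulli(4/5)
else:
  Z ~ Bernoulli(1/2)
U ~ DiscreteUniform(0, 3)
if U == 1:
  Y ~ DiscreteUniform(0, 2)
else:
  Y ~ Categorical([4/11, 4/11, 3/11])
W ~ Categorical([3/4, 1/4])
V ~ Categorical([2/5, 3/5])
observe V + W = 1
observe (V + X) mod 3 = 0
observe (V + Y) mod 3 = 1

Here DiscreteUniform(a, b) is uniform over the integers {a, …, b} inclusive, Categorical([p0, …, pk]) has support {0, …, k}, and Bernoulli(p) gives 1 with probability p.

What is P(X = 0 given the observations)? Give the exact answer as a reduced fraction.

Enumerate traces; 16 have nonzero weight after conditioning:
  (X=0, Z=0, U=0, Y=1, W=1, V=0) weight 1/1650
  (X=0, Z=0, U=1, Y=1, W=1, V=0) weight 1/1800
  (X=0, Z=0, U=2, Y=1, W=1, V=0) weight 1/1650
  (X=0, Z=0, U=3, Y=1, W=1, V=0) weight 1/1650
  (X=0, Z=1, U=0, Y=1, W=1, V=0) weight 2/825
  (X=0, Z=1, U=1, Y=1, W=1, V=0) weight 1/450
  (X=0, Z=1, U=2, Y=1, W=1, V=0) weight 2/825
  (X=0, Z=1, U=3, Y=1, W=1, V=0) weight 2/825
  (X=2, Z=0, U=0, Y=0, W=0, V=1) weight 3/440
  … 7 more
Group by X:
  weight(X=0) = 47/3960
  weight(X=2) = 47/880
Total weight = 47/3960 + 47/880 = 47/720
P(X=0 | obs) = 47/3960 / 47/720 = 2/11
P(X=2 | obs) = 47/880 / 47/720 = 9/11

P(X = 0 | obs) = 2/11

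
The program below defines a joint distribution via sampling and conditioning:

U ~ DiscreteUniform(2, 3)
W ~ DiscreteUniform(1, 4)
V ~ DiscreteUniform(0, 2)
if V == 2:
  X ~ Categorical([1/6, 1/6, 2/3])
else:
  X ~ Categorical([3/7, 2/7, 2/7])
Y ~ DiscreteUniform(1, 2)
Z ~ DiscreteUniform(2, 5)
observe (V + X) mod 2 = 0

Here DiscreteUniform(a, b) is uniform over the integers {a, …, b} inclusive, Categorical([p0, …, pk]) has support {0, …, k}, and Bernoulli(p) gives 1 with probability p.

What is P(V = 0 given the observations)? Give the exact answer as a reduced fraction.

P(V = 0 | obs) = 30/77

Enumerate traces; 320 have nonzero weight after conditioning:
  (U=2, W=1, V=0, X=0, Y=1, Z=2) weight 1/448
  (U=2, W=1, V=0, X=0, Y=1, Z=3) weight 1/448
  (U=2, W=1, V=0, X=0, Y=1, Z=4) weight 1/448
  (U=2, W=1, V=0, X=0, Y=1, Z=5) weight 1/448
  (U=2, W=1, V=0, X=0, Y=2, Z=2) weight 1/448
  (U=2, W=1, V=0, X=0, Y=2, Z=3) weight 1/448
  (U=2, W=1, V=0, X=0, Y=2, Z=4) weight 1/448
  (U=2, W=1, V=0, X=0, Y=2, Z=5) weight 1/448
  (U=2, W=1, V=1, X=1, Y=1, Z=2) weight 1/672
  (U=2, W=1, V=2, X=0, Y=1, Z=2) weight 1/1152
  … 310 more
Group by V:
  weight(V=0) = 5/21
  weight(V=1) = 2/21
  weight(V=2) = 5/18
Total weight = 5/21 + 2/21 + 5/18 = 11/18
P(V=0 | obs) = 5/21 / 11/18 = 30/77
P(V=1 | obs) = 2/21 / 11/18 = 12/77
P(V=2 | obs) = 5/18 / 11/18 = 5/11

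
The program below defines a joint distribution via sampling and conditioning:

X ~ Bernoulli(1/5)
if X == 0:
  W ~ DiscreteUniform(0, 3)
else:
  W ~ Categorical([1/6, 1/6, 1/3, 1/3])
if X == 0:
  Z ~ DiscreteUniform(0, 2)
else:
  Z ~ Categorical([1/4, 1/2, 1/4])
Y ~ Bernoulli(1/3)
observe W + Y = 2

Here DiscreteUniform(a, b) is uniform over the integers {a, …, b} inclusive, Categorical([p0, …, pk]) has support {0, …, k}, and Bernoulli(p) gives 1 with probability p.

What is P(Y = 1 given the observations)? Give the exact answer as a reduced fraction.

Enumerate traces; 12 have nonzero weight after conditioning:
  (X=0, W=1, Z=0, Y=1) weight 1/45
  (X=0, W=1, Z=1, Y=1) weight 1/45
  (X=0, W=1, Z=2, Y=1) weight 1/45
  (X=0, W=2, Z=0, Y=0) weight 2/45
  (X=0, W=2, Z=1, Y=0) weight 2/45
  (X=0, W=2, Z=2, Y=0) weight 2/45
  (X=1, W=1, Z=0, Y=1) weight 1/360
  (X=1, W=1, Z=1, Y=1) weight 1/180
  … 4 more
Group by Y:
  weight(Y=0) = 8/45
  weight(Y=1) = 7/90
Total weight = 8/45 + 7/90 = 23/90
P(Y=0 | obs) = 8/45 / 23/90 = 16/23
P(Y=1 | obs) = 7/90 / 23/90 = 7/23

P(Y = 1 | obs) = 7/23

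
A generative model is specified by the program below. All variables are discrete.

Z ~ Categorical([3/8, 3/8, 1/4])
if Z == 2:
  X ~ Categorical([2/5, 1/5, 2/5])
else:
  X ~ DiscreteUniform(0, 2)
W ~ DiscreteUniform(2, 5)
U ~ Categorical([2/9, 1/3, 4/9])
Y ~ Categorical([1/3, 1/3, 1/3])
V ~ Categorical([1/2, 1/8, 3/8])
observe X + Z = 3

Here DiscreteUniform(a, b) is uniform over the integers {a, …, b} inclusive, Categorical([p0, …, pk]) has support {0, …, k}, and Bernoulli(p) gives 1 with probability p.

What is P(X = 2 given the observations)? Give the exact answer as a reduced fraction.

P(X = 2 | obs) = 5/7

Enumerate traces; 216 have nonzero weight after conditioning:
  (Z=1, X=2, W=2, U=0, Y=0, V=0) weight 1/864
  (Z=1, X=2, W=2, U=0, Y=0, V=1) weight 1/3456
  (Z=1, X=2, W=2, U=0, Y=0, V=2) weight 1/1152
  (Z=1, X=2, W=2, U=0, Y=1, V=0) weight 1/864
  (Z=1, X=2, W=2, U=0, Y=1, V=1) weight 1/3456
  (Z=1, X=2, W=2, U=0, Y=1, V=2) weight 1/1152
  (Z=1, X=2, W=2, U=0, Y=2, V=0) weight 1/864
  (Z=1, X=2, W=2, U=0, Y=2, V=1) weight 1/3456
  (Z=2, X=1, W=2, U=0, Y=0, V=0) weight 1/2160
  … 207 more
Group by X:
  weight(X=1) = 1/20
  weight(X=2) = 1/8
Total weight = 1/20 + 1/8 = 7/40
P(X=1 | obs) = 1/20 / 7/40 = 2/7
P(X=2 | obs) = 1/8 / 7/40 = 5/7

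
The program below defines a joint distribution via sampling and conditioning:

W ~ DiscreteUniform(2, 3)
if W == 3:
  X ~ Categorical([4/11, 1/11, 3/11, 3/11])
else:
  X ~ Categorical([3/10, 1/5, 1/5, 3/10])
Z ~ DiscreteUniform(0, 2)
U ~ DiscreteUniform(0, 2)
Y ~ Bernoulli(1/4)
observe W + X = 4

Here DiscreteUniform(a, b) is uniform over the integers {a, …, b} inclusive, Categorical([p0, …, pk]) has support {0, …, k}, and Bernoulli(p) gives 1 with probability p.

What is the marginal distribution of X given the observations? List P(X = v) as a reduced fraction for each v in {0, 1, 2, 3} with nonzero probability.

Enumerate traces; 36 have nonzero weight after conditioning:
  (W=2, X=2, Z=0, U=0, Y=0) weight 1/120
  (W=2, X=2, Z=0, U=0, Y=1) weight 1/360
  (W=2, X=2, Z=0, U=1, Y=0) weight 1/120
  (W=2, X=2, Z=0, U=1, Y=1) weight 1/360
  (W=2, X=2, Z=0, U=2, Y=0) weight 1/120
  (W=2, X=2, Z=0, U=2, Y=1) weight 1/360
  (W=2, X=2, Z=1, U=0, Y=0) weight 1/120
  (W=2, X=2, Z=1, U=0, Y=1) weight 1/360
  (W=3, X=1, Z=0, U=0, Y=0) weight 1/264
  … 27 more
Group by X:
  weight(X=1) = 1/22
  weight(X=2) = 1/10
Total weight = 1/22 + 1/10 = 8/55
P(X=1 | obs) = 1/22 / 8/55 = 5/16
P(X=2 | obs) = 1/10 / 8/55 = 11/16

P(X=1) = 5/16, P(X=2) = 11/16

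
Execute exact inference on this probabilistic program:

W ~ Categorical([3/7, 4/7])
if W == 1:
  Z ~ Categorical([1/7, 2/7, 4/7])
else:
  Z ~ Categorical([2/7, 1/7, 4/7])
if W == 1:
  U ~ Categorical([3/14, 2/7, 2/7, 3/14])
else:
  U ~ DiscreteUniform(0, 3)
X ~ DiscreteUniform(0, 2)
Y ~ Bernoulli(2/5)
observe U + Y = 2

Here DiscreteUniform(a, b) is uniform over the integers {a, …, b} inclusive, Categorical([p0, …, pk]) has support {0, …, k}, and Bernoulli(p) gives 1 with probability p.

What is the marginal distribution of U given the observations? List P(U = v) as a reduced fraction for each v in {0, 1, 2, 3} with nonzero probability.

Enumerate traces; 36 have nonzero weight after conditioning:
  (W=0, Z=0, U=1, X=0, Y=1) weight 1/245
  (W=0, Z=0, U=1, X=1, Y=1) weight 1/245
  (W=0, Z=0, U=1, X=2, Y=1) weight 1/245
  (W=0, Z=0, U=2, X=0, Y=0) weight 3/490
  (W=0, Z=0, U=2, X=1, Y=0) weight 3/490
  (W=0, Z=0, U=2, X=2, Y=0) weight 3/490
  (W=0, Z=1, U=1, X=0, Y=1) weight 1/490
  (W=0, Z=1, U=1, X=1, Y=1) weight 1/490
  … 28 more
Group by U:
  weight(U=1) = 53/490
  weight(U=2) = 159/980
Total weight = 53/490 + 159/980 = 53/196
P(U=1 | obs) = 53/490 / 53/196 = 2/5
P(U=2 | obs) = 159/980 / 53/196 = 3/5

P(U=1) = 2/5, P(U=2) = 3/5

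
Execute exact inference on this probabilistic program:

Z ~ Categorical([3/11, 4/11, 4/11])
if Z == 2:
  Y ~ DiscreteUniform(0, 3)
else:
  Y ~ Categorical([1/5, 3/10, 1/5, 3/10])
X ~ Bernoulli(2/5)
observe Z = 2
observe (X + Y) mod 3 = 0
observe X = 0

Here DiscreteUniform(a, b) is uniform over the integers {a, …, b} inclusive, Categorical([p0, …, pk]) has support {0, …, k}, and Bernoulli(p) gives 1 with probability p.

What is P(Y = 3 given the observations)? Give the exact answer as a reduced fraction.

Enumerate traces; 2 have nonzero weight after conditioning:
  (Z=2, Y=0, X=0) weight 3/55
  (Z=2, Y=3, X=0) weight 3/55
Group by Y:
  weight(Y=0) = 3/55
  weight(Y=3) = 3/55
Total weight = 3/55 + 3/55 = 6/55
P(Y=0 | obs) = 3/55 / 6/55 = 1/2
P(Y=3 | obs) = 3/55 / 6/55 = 1/2

P(Y = 3 | obs) = 1/2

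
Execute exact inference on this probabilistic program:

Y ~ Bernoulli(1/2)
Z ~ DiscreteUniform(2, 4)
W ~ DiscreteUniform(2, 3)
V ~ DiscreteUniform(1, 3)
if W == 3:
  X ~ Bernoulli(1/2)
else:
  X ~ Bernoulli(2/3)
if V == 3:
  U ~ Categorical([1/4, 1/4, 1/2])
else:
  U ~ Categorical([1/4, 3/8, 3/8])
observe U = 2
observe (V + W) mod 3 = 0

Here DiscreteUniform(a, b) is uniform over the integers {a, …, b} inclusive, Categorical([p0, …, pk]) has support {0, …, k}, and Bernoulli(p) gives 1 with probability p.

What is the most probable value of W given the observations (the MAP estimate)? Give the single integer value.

argmax_v P(W = v | obs) = 3

Enumerate traces; 24 have nonzero weight after conditioning:
  (Y=0, Z=2, W=2, V=1, X=0, U=2) weight 1/288
  (Y=0, Z=2, W=2, V=1, X=1, U=2) weight 1/144
  (Y=0, Z=2, W=3, V=3, X=0, U=2) weight 1/144
  (Y=0, Z=2, W=3, V=3, X=1, U=2) weight 1/144
  (Y=0, Z=3, W=2, V=1, X=0, U=2) weight 1/288
  (Y=0, Z=3, W=2, V=1, X=1, U=2) weight 1/144
  (Y=0, Z=3, W=3, V=3, X=0, U=2) weight 1/144
  (Y=0, Z=3, W=3, V=3, X=1, U=2) weight 1/144
  … 16 more
Group by W:
  weight(W=2) = 1/16
  weight(W=3) = 1/12
Total weight = 1/16 + 1/12 = 7/48
P(W=2 | obs) = 1/16 / 7/48 = 3/7
P(W=3 | obs) = 1/12 / 7/48 = 4/7
argmax = 3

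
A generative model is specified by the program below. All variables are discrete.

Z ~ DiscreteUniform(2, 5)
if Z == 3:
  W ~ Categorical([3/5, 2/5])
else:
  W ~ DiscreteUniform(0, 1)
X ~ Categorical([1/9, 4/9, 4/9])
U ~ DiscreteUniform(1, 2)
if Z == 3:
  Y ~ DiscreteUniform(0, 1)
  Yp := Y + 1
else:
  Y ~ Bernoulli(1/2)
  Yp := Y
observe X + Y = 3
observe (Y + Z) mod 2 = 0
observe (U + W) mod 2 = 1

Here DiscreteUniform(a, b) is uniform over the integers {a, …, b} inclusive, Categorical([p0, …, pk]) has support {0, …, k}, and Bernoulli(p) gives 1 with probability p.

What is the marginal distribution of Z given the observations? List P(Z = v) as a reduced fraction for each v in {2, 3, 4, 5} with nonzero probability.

P(Z=3) = 1/2, P(Z=5) = 1/2

Enumerate traces; 4 have nonzero weight after conditioning:
  (Z=3, W=0, X=2, U=1, Y=1) weight 1/60
  (Z=3, W=1, X=2, U=2, Y=1) weight 1/90
  (Z=5, W=0, X=2, U=1, Y=1) weight 1/72
  (Z=5, W=1, X=2, U=2, Y=1) weight 1/72
Group by Z:
  weight(Z=3) = 1/36
  weight(Z=5) = 1/36
Total weight = 1/36 + 1/36 = 1/18
P(Z=3 | obs) = 1/36 / 1/18 = 1/2
P(Z=5 | obs) = 1/36 / 1/18 = 1/2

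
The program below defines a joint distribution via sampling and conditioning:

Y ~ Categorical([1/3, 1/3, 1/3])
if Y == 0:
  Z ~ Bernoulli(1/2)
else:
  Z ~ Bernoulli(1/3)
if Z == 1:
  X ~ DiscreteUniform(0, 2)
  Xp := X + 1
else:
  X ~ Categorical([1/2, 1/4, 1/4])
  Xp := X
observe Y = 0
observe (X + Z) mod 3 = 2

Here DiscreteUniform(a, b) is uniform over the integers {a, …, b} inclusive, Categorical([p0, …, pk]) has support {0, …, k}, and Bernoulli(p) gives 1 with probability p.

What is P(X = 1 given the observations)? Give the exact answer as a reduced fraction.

Enumerate traces; 2 have nonzero weight after conditioning:
  (Y=0, Z=0, X=2) weight 1/24
  (Y=0, Z=1, X=1) weight 1/18
Group by X:
  weight(X=1) = 1/18
  weight(X=2) = 1/24
Total weight = 1/18 + 1/24 = 7/72
P(X=1 | obs) = 1/18 / 7/72 = 4/7
P(X=2 | obs) = 1/24 / 7/72 = 3/7

P(X = 1 | obs) = 4/7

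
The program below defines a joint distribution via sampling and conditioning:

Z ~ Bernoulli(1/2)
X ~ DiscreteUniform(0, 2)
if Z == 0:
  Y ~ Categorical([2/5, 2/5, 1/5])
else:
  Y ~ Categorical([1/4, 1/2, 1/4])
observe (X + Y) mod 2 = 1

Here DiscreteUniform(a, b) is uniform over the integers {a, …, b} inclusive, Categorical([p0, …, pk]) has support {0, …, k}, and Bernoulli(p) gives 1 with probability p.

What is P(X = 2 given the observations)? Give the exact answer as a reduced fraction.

Enumerate traces; 8 have nonzero weight after conditioning:
  (Z=0, X=0, Y=1) weight 1/15
  (Z=0, X=1, Y=0) weight 1/15
  (Z=0, X=1, Y=2) weight 1/30
  (Z=0, X=2, Y=1) weight 1/15
  (Z=1, X=0, Y=1) weight 1/12
  (Z=1, X=1, Y=0) weight 1/24
  (Z=1, X=1, Y=2) weight 1/24
  (Z=1, X=2, Y=1) weight 1/12
Group by X:
  weight(X=0) = 3/20
  weight(X=1) = 11/60
  weight(X=2) = 3/20
Total weight = 3/20 + 11/60 + 3/20 = 29/60
P(X=0 | obs) = 3/20 / 29/60 = 9/29
P(X=1 | obs) = 11/60 / 29/60 = 11/29
P(X=2 | obs) = 3/20 / 29/60 = 9/29

P(X = 2 | obs) = 9/29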